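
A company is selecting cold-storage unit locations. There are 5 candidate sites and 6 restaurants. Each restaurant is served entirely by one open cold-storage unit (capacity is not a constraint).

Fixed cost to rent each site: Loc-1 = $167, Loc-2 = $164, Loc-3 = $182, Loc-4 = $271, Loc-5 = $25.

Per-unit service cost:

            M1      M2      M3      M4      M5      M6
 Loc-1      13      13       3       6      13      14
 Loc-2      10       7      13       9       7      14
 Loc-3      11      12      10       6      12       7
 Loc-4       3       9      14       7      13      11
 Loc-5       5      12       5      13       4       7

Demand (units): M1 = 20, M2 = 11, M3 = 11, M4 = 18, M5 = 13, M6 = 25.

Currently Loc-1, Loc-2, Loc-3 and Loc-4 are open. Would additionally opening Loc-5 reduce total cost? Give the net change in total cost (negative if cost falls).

Yes — net change −14 (cost falls by 14).

Current service cost with {Loc-1, Loc-2, Loc-3, Loc-4}: 544.
Adding Loc-5: each restaurant re-picks its cheapest; new service cost 505, saving 39.
Extra fixed cost: 25. Net change = 25 − 39 = -14.
(Totals: 1328 → 1314.)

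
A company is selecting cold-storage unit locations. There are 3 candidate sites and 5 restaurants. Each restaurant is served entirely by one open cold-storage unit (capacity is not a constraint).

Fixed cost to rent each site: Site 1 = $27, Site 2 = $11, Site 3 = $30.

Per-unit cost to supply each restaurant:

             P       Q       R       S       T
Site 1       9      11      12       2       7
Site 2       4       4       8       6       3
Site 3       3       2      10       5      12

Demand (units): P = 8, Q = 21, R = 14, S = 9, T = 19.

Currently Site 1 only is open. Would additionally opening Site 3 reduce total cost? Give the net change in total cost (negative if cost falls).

Current service cost with {Site 1}: 622.
Adding Site 3: each restaurant re-picks its cheapest; new service cost 357, saving 265.
Extra fixed cost: 30. Net change = 30 − 265 = -235.
(Totals: 649 → 414.)

Yes — net change −235 (cost falls by 235).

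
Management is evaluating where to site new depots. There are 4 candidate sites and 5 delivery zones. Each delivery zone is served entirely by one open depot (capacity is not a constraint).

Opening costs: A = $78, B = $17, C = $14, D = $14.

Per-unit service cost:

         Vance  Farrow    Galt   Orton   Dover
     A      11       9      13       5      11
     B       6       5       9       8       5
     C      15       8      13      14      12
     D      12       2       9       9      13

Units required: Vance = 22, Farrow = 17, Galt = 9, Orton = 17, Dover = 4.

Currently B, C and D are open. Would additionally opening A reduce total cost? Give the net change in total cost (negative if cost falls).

Current service cost with {B, C, D}: 403.
Adding A: each delivery zone re-picks its cheapest; new service cost 352, saving 51.
Extra fixed cost: 78. Net change = 78 − 51 = 27.
(Totals: 448 → 475.)

No — net change +27 (cost rises by 27).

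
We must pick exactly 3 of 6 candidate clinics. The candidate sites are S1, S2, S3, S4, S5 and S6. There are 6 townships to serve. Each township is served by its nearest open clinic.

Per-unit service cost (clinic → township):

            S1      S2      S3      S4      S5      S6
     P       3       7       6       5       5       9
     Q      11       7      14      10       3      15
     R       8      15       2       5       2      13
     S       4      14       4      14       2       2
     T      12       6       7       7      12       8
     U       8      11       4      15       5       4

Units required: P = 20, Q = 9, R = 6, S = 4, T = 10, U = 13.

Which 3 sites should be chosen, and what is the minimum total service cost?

Choose S1, S3 and S5; total service cost 229.

With exactly 3 open, each township uses its cheapest among the chosen.
{S1, S3, S5}: P→S1 3·20=60, Q→S5 3·9=27, R→S3 2·6=12, S→S5 2·4=8, T→S3 7·10=70, U→S3 4·13=52. Service cost 229.
{S1, S2, S5}: service cost 232
{S1, S5, S6}: service cost 239
Among all 20 size-3 choices, {S1, S3, S5} is lowest.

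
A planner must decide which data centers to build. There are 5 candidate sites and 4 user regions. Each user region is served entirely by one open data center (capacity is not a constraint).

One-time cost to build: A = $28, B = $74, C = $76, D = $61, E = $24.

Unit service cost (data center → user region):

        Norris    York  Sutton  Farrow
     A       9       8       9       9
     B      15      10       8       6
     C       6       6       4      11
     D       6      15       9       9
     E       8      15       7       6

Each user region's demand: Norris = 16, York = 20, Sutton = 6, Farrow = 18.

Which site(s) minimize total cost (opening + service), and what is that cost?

Open C and E; minimum total cost 448.

For any fixed open set, each user region goes to its cheapest open site; total = fixed + service.
{C, E}: Norris→C 6·16=96, York→C 6·20=120, Sutton→C 4·6=24, Farrow→E 6·18=108. Service 348; fixed 100; total 448.
{A, C, E}: service 348 + fixed 128 = 476
{A, E}: service 438 + fixed 52 = 490
{A, B, C, D, E}: service 348 + fixed 263 = 611
No other subset beats 448.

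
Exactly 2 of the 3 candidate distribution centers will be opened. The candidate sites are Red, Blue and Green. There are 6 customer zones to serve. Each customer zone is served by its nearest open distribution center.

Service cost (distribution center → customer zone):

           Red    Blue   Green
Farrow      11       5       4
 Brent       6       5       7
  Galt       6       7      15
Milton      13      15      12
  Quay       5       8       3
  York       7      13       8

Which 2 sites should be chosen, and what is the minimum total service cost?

Choose Red and Green; total service cost 38.

With exactly 2 open, each customer zone uses its cheapest among the chosen.
{Red, Green}: Farrow→Green 4, Brent→Red 6, Galt→Red 6, Milton→Green 12, Quay→Green 3, York→Red 7. Service cost 38.
{Blue, Green}: service cost 39
{Red, Blue}: service cost 41
Among all 3 size-2 choices, {Red, Green} is lowest.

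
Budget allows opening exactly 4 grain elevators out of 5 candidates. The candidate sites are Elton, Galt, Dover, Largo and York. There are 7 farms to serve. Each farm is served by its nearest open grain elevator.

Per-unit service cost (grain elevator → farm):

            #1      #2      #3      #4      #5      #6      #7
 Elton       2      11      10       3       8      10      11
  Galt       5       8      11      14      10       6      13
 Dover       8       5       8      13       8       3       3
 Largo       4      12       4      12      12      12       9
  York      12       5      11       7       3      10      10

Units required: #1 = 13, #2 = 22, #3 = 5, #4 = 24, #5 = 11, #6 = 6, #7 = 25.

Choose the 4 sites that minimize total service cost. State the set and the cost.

Choose Elton, Dover, Largo and York; total service cost 354.

With exactly 4 open, each farm uses its cheapest among the chosen.
{Elton, Dover, Largo, York}: #1→Elton 2·13=26, #2→Dover 5·22=110, #3→Largo 4·5=20, #4→Elton 3·24=72, #5→York 3·11=33, #6→Dover 3·6=18, #7→Dover 3·25=75. Service cost 354.
{Elton, Galt, Dover, York}: service cost 374
{Elton, Galt, Dover, Largo}: service cost 409
Among all 5 size-4 choices, {Elton, Dover, Largo, York} is lowest.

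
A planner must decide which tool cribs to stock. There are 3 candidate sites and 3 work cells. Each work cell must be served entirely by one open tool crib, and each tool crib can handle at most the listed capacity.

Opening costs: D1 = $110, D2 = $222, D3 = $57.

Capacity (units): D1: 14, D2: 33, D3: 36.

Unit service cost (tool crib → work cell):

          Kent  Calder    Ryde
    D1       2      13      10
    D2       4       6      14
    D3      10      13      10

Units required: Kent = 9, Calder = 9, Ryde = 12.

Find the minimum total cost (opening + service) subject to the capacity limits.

Open {D3}: Kent→D3 10·9=90, Calder→D3 13·9=117, Ryde→D3 10·12=120.
Loads: D3 carries 30/36. Service 327; fixed 57; total 384.
Next best feasible plan costs 422.

Minimum total cost: 384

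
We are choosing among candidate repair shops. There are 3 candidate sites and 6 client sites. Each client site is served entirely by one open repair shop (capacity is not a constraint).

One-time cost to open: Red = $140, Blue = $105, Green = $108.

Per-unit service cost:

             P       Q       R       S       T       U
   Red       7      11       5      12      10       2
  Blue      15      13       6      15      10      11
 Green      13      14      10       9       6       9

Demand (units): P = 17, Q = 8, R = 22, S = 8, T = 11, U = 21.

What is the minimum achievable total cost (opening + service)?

Minimum total cost: 705

For any fixed open set, each client site goes to its cheapest open site; total = fixed + service.
{Red}: P→Red 7·17=119, Q→Red 11·8=88, R→Red 5·22=110, S→Red 12·8=96, T→Red 10·11=110, U→Red 2·21=42. Service 565; fixed 140; total 705.
{Red, Green}: P→Red 7·17=119, Q→Red 11·8=88, R→Red 5·22=110, S→Green 9·8=72, T→Green 6·11=66, U→Red 2·21=42. Service 497; fixed 248; total 745.
{Red, Blue}: P→Red 7·17=119, Q→Red 11·8=88, R→Red 5·22=110, S→Red 12·8=96, T→Red 10·11=110, U→Red 2·21=42. Service 565; fixed 245; total 810.
{Red, Blue, Green}: P→Red 7·17=119, Q→Red 11·8=88, R→Red 5·22=110, S→Green 9·8=72, T→Green 6·11=66, U→Red 2·21=42. Service 497; fixed 353; total 850.
No other subset beats 705.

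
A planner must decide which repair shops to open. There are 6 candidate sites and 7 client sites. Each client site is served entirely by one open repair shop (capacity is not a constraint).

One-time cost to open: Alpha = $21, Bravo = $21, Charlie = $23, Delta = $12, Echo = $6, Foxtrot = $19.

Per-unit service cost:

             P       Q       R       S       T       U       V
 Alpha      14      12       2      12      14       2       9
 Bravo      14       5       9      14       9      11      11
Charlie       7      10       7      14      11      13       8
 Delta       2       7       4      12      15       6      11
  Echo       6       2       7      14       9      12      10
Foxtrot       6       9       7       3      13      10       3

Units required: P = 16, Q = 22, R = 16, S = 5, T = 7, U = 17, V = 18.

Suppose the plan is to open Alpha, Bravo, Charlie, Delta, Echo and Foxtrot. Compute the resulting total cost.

Total cost: 376

Each client site is assigned to its cheapest site among the open ones.
{Alpha, Bravo, Charlie, Delta, Echo, Foxtrot}: P→Delta 2·16=32, Q→Echo 2·22=44, R→Alpha 2·16=32, S→Foxtrot 3·5=15, T→Bravo 9·7=63, U→Alpha 2·17=34, V→Foxtrot 3·18=54. Service 274; fixed 102; total 376.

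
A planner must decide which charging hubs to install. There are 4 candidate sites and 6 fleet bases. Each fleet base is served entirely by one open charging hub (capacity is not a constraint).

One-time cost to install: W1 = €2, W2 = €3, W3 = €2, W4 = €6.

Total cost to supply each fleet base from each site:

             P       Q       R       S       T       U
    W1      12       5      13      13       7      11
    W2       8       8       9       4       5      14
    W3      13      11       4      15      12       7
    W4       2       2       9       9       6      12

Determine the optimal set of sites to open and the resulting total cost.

For any fixed open set, each fleet base goes to its cheapest open site; total = fixed + service.
{W2, W3, W4}: P→W4 2, Q→W4 2, R→W3 4, S→W2 4, T→W2 5, U→W3 7. Service 24; fixed 11; total 35.
{W1, W2, W3, W4}: service 24 + fixed 13 = 37
{W3, W4}: P→W4 2, Q→W4 2, R→W3 4, S→W4 9, T→W4 6, U→W3 7. Service 30; fixed 8; total 38.
{W1}: P→W1 12, Q→W1 5, R→W1 13, S→W1 13, T→W1 7, U→W1 11. Service 61; fixed 2; total 63.
No other subset beats 35.

Open W2, W3 and W4; minimum total cost 35.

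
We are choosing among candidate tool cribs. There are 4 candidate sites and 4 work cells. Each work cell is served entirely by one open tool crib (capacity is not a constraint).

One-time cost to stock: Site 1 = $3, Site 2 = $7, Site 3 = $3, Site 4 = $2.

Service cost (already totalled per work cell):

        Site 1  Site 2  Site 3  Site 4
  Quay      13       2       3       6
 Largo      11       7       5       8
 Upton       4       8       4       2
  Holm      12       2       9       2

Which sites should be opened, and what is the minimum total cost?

Open Site 3 and Site 4; minimum total cost 17.

For any fixed open set, each work cell goes to its cheapest open site; total = fixed + service.
{Site 3, Site 4}: Quay→Site 3 3, Largo→Site 3 5, Upton→Site 4 2, Holm→Site 4 2. Service 12; fixed 5; total 17.
{Site 1, Site 3, Site 4}: Quay→Site 3 3, Largo→Site 3 5, Upton→Site 4 2, Holm→Site 4 2. Service 12; fixed 8; total 20.
{Site 4}: service 18 + fixed 2 = 20
{Site 1, Site 2, Site 3, Site 4}: service 11 + fixed 15 = 26
No other subset beats 17.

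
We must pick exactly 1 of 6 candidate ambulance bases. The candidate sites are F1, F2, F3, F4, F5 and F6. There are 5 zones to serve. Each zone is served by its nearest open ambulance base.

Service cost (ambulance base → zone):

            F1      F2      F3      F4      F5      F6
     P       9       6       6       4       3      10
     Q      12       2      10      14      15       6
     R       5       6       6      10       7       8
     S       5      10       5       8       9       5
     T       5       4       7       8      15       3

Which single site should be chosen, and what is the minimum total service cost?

Choose F2 only; total service cost 28.

With exactly 1 open, each zone uses its cheapest among the chosen.
{F2}: P→F2 6, Q→F2 2, R→F2 6, S→F2 10, T→F2 4. Service cost 28.
{F6}: service cost 32
{F3}: service cost 34
Among all 6 size-1 choices, {F2} is lowest.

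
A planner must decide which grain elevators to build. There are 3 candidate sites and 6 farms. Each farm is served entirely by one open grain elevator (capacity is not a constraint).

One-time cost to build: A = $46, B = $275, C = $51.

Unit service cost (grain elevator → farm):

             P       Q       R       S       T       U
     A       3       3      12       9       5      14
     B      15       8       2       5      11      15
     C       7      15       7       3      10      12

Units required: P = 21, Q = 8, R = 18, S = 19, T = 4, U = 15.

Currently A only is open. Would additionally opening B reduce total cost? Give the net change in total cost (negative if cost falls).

Current service cost with {A}: 704.
Adding B: each farm re-picks its cheapest; new service cost 448, saving 256.
Extra fixed cost: 275. Net change = 275 − 256 = 19.
(Totals: 750 → 769.)

No — net change +19 (cost rises by 19).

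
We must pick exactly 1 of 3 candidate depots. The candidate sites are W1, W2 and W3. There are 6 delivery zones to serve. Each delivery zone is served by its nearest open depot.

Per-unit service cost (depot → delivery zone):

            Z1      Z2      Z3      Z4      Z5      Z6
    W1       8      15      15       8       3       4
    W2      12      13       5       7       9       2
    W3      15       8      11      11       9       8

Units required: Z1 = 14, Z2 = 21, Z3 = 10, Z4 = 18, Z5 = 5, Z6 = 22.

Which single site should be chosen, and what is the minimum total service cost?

Choose W2 only; total service cost 706.

With exactly 1 open, each delivery zone uses its cheapest among the chosen.
{W2}: Z1→W2 12·14=168, Z2→W2 13·21=273, Z3→W2 5·10=50, Z4→W2 7·18=126, Z5→W2 9·5=45, Z6→W2 2·22=44. Service cost 706.
{W1}: service cost 824
{W3}: service cost 907
Among all 3 size-1 choices, {W2} is lowest.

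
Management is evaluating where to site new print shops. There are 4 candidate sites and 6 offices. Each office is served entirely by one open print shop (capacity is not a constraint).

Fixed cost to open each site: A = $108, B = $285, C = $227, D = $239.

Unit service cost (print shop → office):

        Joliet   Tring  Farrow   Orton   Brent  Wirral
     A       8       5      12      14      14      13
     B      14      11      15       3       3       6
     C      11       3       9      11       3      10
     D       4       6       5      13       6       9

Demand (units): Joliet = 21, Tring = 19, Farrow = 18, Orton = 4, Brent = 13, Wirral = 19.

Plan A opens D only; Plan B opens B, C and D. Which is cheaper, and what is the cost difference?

Plan A: {D}: Joliet→D 4·21=84, Tring→D 6·19=114, Farrow→D 5·18=90, Orton→D 13·4=52, Brent→D 6·13=78, Wirral→D 9·19=171. Service 589; fixed 239; total 828.
Plan B: {B, C, D}: Joliet→D 4·21=84, Tring→C 3·19=57, Farrow→D 5·18=90, Orton→B 3·4=12, Brent→B 3·13=39, Wirral→B 6·19=114. Service 396; fixed 751; total 1147.
Difference: |828 − 1147| = 319.

Plan A is cheaper by 319.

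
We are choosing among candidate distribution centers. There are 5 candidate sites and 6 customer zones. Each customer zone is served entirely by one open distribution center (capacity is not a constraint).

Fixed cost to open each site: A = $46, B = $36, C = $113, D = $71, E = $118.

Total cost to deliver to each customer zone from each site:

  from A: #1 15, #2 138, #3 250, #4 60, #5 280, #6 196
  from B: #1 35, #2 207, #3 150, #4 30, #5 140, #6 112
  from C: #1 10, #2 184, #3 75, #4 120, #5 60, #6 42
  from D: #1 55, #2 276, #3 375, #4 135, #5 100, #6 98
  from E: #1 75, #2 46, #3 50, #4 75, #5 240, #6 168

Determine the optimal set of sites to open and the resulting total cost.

For any fixed open set, each customer zone goes to its cheapest open site; total = fixed + service.
{B, C, E}: #1→C 10, #2→E 46, #3→E 50, #4→B 30, #5→C 60, #6→C 42. Service 238; fixed 267; total 505.
{C, E}: #1→C 10, #2→E 46, #3→E 50, #4→E 75, #5→C 60, #6→C 42. Service 283; fixed 231; total 514.
{A, C}: #1→C 10, #2→A 138, #3→C 75, #4→A 60, #5→C 60, #6→C 42. Service 385; fixed 159; total 544.
{A, B, C, D, E}: service 238 + fixed 384 = 622
No other subset beats 505.

Open B, C and E; minimum total cost 505.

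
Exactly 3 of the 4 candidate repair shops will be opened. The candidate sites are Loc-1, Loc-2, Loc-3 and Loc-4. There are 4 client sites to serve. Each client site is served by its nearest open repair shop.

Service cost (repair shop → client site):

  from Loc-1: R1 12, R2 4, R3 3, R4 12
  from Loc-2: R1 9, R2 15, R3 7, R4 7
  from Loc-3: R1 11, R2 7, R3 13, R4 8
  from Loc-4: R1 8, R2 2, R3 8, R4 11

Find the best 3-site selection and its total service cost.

Choose Loc-1, Loc-2 and Loc-4; total service cost 20.

With exactly 3 open, each client site uses its cheapest among the chosen.
{Loc-1, Loc-2, Loc-4}: R1→Loc-4 8, R2→Loc-4 2, R3→Loc-1 3, R4→Loc-2 7. Service cost 20.
{Loc-1, Loc-3, Loc-4}: service cost 21
{Loc-1, Loc-2, Loc-3}: service cost 23
Among all 4 size-3 choices, {Loc-1, Loc-2, Loc-4} is lowest.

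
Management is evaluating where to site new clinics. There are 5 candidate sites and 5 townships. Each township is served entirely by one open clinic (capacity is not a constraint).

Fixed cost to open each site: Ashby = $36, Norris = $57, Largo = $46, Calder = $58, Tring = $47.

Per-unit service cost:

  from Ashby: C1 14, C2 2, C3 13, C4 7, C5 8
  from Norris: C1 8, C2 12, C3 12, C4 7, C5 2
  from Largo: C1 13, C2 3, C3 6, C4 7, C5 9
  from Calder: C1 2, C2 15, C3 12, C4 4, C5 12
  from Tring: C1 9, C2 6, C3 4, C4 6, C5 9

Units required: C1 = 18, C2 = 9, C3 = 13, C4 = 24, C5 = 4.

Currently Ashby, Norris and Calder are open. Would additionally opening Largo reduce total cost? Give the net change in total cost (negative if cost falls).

Current service cost with {Ashby, Norris, Calder}: 314.
Adding Largo: each township re-picks its cheapest; new service cost 236, saving 78.
Extra fixed cost: 46. Net change = 46 − 78 = -32.
(Totals: 465 → 433.)

Yes — net change −32 (cost falls by 32).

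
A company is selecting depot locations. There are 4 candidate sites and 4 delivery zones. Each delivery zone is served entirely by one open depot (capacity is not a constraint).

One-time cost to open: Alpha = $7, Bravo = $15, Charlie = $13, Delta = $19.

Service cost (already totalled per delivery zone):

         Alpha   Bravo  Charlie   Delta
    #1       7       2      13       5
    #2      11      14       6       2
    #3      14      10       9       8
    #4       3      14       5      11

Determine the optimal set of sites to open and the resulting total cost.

Open Alpha only; minimum total cost 42.

For any fixed open set, each delivery zone goes to its cheapest open site; total = fixed + service.
{Alpha}: #1→Alpha 7, #2→Alpha 11, #3→Alpha 14, #4→Alpha 3. Service 35; fixed 7; total 42.
{Alpha, Delta}: service 18 + fixed 26 = 44
{Alpha, Charlie}: #1→Alpha 7, #2→Charlie 6, #3→Charlie 9, #4→Alpha 3. Service 25; fixed 20; total 45.
{Alpha, Bravo, Charlie, Delta}: #1→Bravo 2, #2→Delta 2, #3→Delta 8, #4→Alpha 3. Service 15; fixed 54; total 69.
No other subset beats 42.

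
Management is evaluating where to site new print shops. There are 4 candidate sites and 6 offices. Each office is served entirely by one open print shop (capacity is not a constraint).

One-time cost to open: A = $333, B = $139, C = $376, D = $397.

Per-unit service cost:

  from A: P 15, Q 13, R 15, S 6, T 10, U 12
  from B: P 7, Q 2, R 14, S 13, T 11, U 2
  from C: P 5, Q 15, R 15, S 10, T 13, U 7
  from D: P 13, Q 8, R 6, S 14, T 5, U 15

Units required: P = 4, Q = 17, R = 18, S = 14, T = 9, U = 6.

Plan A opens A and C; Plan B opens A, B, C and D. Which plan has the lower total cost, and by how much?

Plan A is cheaper by 112.

Plan A: {A, C}: P→C 5·4=20, Q→A 13·17=221, R→A 15·18=270, S→A 6·14=84, T→A 10·9=90, U→C 7·6=42. Service 727; fixed 709; total 1436.
Plan B: {A, B, C, D}: P→C 5·4=20, Q→B 2·17=34, R→D 6·18=108, S→A 6·14=84, T→D 5·9=45, U→B 2·6=12. Service 303; fixed 1245; total 1548.
Difference: |1436 − 1548| = 112.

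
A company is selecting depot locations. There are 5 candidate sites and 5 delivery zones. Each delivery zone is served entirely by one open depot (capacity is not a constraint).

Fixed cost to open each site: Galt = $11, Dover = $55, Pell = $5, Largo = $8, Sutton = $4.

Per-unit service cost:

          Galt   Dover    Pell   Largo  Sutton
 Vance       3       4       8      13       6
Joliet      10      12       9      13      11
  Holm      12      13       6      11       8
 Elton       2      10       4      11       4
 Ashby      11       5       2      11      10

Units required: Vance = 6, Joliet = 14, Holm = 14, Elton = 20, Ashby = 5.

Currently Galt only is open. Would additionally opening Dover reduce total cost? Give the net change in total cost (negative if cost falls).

Current service cost with {Galt}: 421.
Adding Dover: each delivery zone re-picks its cheapest; new service cost 391, saving 30.
Extra fixed cost: 55. Net change = 55 − 30 = 25.
(Totals: 432 → 457.)

No — net change +25 (cost rises by 25).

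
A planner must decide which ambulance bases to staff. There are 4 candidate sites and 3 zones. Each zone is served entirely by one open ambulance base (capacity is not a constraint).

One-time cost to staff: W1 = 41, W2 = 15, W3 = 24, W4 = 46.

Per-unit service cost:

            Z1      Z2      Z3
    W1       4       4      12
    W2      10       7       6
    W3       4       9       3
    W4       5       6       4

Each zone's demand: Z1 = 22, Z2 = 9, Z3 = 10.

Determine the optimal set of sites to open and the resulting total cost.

For any fixed open set, each zone goes to its cheapest open site; total = fixed + service.
{W1, W3}: Z1→W1 4·22=88, Z2→W1 4·9=36, Z3→W3 3·10=30. Service 154; fixed 65; total 219.
{W2, W3}: Z1→W3 4·22=88, Z2→W2 7·9=63, Z3→W3 3·10=30. Service 181; fixed 39; total 220.
{W3}: Z1→W3 4·22=88, Z2→W3 9·9=81, Z3→W3 3·10=30. Service 199; fixed 24; total 223.
{W1, W2, W3, W4}: Z1→W1 4·22=88, Z2→W1 4·9=36, Z3→W3 3·10=30. Service 154; fixed 126; total 280.
(All 15 nonempty subsets were checked; W1 and W3 is lowest.)

Open W1 and W3; minimum total cost 219.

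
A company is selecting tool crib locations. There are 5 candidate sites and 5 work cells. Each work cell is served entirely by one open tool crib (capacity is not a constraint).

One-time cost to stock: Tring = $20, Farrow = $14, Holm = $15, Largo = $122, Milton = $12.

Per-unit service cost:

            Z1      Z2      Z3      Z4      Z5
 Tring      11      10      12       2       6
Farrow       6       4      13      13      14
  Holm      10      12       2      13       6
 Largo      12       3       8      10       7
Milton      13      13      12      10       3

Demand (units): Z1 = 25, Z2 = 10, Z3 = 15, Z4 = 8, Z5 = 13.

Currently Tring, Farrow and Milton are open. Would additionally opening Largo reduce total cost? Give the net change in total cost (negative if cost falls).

No — net change +52 (cost rises by 52).

Current service cost with {Tring, Farrow, Milton}: 425.
Adding Largo: each work cell re-picks its cheapest; new service cost 355, saving 70.
Extra fixed cost: 122. Net change = 122 − 70 = 52.
(Totals: 471 → 523.)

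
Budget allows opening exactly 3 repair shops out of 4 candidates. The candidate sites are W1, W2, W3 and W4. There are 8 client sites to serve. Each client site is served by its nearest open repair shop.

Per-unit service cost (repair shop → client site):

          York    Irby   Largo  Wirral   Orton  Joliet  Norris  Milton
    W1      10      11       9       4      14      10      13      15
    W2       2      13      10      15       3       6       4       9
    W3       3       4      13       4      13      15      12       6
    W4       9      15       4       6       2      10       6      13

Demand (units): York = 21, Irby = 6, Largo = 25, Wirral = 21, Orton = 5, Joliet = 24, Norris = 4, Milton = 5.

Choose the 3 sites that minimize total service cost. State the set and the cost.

With exactly 3 open, each client site uses its cheapest among the chosen.
{W2, W3, W4}: York→W2 2·21=42, Irby→W3 4·6=24, Largo→W4 4·25=100, Wirral→W3 4·21=84, Orton→W4 2·5=10, Joliet→W2 6·24=144, Norris→W2 4·4=16, Milton→W3 6·5=30. Service cost 450.
{W1, W2, W4}: service cost 507
{W1, W3, W4}: service cost 575
Among all 4 size-3 choices, {W2, W3, W4} is lowest.

Choose W2, W3 and W4; total service cost 450.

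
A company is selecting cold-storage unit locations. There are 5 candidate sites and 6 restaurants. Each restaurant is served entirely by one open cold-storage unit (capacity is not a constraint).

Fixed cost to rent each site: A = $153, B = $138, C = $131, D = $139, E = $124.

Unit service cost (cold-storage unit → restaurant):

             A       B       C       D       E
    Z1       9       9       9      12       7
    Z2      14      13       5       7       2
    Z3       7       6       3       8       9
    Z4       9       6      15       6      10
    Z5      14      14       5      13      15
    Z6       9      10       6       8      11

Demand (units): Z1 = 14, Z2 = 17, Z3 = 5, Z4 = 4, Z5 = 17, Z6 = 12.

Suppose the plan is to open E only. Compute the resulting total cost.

Total cost: 728

Each restaurant is assigned to its cheapest site among the open ones.
{E}: Z1→E 7·14=98, Z2→E 2·17=34, Z3→E 9·5=45, Z4→E 10·4=40, Z5→E 15·17=255, Z6→E 11·12=132. Service 604; fixed 124; total 728.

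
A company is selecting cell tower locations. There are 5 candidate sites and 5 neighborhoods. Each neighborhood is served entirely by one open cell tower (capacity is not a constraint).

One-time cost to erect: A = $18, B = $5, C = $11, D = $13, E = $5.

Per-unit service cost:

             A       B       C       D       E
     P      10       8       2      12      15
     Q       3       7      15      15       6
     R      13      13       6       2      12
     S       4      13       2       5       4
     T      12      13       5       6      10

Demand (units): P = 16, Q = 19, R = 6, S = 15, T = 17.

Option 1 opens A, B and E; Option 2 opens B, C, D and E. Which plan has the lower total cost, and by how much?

Option 2 is cheaper by 208.

Option 1: {A, B, E}: P→B 8·16=128, Q→A 3·19=57, R→E 12·6=72, S→A 4·15=60, T→E 10·17=170. Service 487; fixed 28; total 515.
Option 2: {B, C, D, E}: P→C 2·16=32, Q→E 6·19=114, R→D 2·6=12, S→C 2·15=30, T→C 5·17=85. Service 273; fixed 34; total 307.
Difference: |515 − 307| = 208.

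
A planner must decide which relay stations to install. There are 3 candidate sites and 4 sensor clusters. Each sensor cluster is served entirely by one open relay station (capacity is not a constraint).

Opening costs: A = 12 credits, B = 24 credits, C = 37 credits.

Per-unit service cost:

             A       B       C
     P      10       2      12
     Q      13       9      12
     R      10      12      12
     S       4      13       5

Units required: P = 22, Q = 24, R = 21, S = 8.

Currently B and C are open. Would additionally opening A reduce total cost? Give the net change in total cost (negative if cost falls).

Yes — net change −38 (cost falls by 38).

Current service cost with {B, C}: 552.
Adding A: each sensor cluster re-picks its cheapest; new service cost 502, saving 50.
Extra fixed cost: 12. Net change = 12 − 50 = -38.
(Totals: 613 → 575.)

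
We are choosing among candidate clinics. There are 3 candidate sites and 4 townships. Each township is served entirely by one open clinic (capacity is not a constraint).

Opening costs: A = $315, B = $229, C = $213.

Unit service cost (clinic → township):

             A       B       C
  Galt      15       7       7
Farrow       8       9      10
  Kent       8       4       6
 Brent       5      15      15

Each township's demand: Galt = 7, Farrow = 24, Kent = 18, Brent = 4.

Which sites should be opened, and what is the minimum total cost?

For any fixed open set, each township goes to its cheapest open site; total = fixed + service.
{B}: Galt→B 7·7=49, Farrow→B 9·24=216, Kent→B 4·18=72, Brent→B 15·4=60. Service 397; fixed 229; total 626.
{C}: service 457 + fixed 213 = 670
{A}: Galt→A 15·7=105, Farrow→A 8·24=192, Kent→A 8·18=144, Brent→A 5·4=20. Service 461; fixed 315; total 776.
{A, B, C}: service 333 + fixed 757 = 1090
No other subset beats 626.

Open B only; minimum total cost 626.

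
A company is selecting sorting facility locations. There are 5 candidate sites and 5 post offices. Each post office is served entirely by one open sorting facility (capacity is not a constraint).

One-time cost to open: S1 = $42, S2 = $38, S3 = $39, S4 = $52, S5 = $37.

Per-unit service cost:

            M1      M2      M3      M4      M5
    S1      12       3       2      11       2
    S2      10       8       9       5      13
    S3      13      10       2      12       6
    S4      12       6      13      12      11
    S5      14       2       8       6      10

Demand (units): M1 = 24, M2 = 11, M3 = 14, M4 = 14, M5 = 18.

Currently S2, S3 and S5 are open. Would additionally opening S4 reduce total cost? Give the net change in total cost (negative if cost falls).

Current service cost with {S2, S3, S5}: 468.
Adding S4: each post office re-picks its cheapest; new service cost 468, saving 0.
Extra fixed cost: 52. Net change = 52 − 0 = 52.
(Totals: 582 → 634.)

No — net change +52 (cost rises by 52).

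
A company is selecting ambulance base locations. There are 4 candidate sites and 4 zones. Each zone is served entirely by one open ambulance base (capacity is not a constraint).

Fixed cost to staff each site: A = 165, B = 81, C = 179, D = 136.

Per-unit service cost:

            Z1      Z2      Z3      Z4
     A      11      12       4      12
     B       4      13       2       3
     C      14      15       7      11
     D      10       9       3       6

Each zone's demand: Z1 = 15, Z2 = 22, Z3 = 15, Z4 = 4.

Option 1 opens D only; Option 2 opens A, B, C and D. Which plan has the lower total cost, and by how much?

Option 1: {D}: Z1→D 10·15=150, Z2→D 9·22=198, Z3→D 3·15=45, Z4→D 6·4=24. Service 417; fixed 136; total 553.
Option 2: {A, B, C, D}: Z1→B 4·15=60, Z2→D 9·22=198, Z3→B 2·15=30, Z4→B 3·4=12. Service 300; fixed 561; total 861.
Difference: |553 − 861| = 308.

Option 1 is cheaper by 308.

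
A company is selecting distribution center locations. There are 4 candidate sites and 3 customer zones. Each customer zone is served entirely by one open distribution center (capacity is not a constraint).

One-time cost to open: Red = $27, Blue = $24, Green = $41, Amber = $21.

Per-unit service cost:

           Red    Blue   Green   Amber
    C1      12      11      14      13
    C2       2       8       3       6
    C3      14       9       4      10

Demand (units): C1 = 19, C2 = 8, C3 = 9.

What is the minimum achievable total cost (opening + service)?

For any fixed open set, each customer zone goes to its cheapest open site; total = fixed + service.
{Blue, Green}: C1→Blue 11·19=209, C2→Green 3·8=24, C3→Green 4·9=36. Service 269; fixed 65; total 334.
{Red, Green}: C1→Red 12·19=228, C2→Red 2·8=16, C3→Green 4·9=36. Service 280; fixed 68; total 348.
{Red, Blue, Green}: C1→Blue 11·19=209, C2→Red 2·8=16, C3→Green 4·9=36. Service 261; fixed 92; total 353.
{Red, Blue, Green, Amber}: C1→Blue 11·19=209, C2→Red 2·8=16, C3→Green 4·9=36. Service 261; fixed 113; total 374.
No other subset beats 334.

Minimum total cost: 334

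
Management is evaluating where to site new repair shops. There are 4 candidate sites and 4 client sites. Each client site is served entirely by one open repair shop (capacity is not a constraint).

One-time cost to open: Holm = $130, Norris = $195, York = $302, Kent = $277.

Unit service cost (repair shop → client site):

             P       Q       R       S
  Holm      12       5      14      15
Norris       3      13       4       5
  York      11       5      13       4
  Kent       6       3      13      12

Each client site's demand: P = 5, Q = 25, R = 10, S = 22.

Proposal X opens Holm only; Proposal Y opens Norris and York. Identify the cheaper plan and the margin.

Proposal Y is cheaper by 20.

Proposal X: {Holm}: P→Holm 12·5=60, Q→Holm 5·25=125, R→Holm 14·10=140, S→Holm 15·22=330. Service 655; fixed 130; total 785.
Proposal Y: {Norris, York}: P→Norris 3·5=15, Q→York 5·25=125, R→Norris 4·10=40, S→York 4·22=88. Service 268; fixed 497; total 765.
Difference: |785 − 765| = 20.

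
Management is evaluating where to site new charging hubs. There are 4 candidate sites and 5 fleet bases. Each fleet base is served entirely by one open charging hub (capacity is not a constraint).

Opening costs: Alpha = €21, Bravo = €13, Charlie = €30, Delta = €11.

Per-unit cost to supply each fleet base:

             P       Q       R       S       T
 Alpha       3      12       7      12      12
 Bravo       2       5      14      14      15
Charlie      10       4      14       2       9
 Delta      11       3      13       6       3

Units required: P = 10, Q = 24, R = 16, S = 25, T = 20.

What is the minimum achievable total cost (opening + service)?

Minimum total cost: 386

For any fixed open set, each fleet base goes to its cheapest open site; total = fixed + service.
{Alpha, Charlie, Delta}: P→Alpha 3·10=30, Q→Delta 3·24=72, R→Alpha 7·16=112, S→Charlie 2·25=50, T→Delta 3·20=60. Service 324; fixed 62; total 386.
{Alpha, Bravo, Charlie, Delta}: P→Bravo 2·10=20, Q→Delta 3·24=72, R→Alpha 7·16=112, S→Charlie 2·25=50, T→Delta 3·20=60. Service 314; fixed 75; total 389.
{Alpha, Delta}: service 424 + fixed 32 = 456
{Delta}: P→Delta 11·10=110, Q→Delta 3·24=72, R→Delta 13·16=208, S→Delta 6·25=150, T→Delta 3·20=60. Service 600; fixed 11; total 611.
No other subset beats 386.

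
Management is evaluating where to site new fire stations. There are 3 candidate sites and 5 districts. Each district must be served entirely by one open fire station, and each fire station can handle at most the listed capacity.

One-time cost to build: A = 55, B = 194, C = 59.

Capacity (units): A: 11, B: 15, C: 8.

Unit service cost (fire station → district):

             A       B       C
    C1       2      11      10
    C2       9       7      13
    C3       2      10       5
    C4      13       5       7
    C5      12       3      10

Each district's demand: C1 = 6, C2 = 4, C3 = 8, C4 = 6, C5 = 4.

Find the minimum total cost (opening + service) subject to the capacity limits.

Open {A, B, C}: C1→A 2·6=12, C2→B 7·4=28, C3→C 5·8=40, C4→B 5·6=30, C5→B 3·4=12.
Loads: A carries 6/11, B carries 14/15, C carries 8/8. Service 122; fixed 308; total 430.
Next best feasible plan costs 438.

Minimum total cost: 430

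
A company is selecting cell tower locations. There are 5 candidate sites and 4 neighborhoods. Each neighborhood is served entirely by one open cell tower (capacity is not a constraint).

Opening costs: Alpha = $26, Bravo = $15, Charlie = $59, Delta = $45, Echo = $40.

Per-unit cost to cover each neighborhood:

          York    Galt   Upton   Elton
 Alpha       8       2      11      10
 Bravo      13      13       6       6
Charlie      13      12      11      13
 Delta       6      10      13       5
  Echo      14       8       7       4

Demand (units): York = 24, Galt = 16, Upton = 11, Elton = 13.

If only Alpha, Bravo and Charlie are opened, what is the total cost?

Each neighborhood is assigned to its cheapest site among the open ones.
{Alpha, Bravo, Charlie}: York→Alpha 8·24=192, Galt→Alpha 2·16=32, Upton→Bravo 6·11=66, Elton→Bravo 6·13=78. Service 368; fixed 100; total 468.

Total cost: 468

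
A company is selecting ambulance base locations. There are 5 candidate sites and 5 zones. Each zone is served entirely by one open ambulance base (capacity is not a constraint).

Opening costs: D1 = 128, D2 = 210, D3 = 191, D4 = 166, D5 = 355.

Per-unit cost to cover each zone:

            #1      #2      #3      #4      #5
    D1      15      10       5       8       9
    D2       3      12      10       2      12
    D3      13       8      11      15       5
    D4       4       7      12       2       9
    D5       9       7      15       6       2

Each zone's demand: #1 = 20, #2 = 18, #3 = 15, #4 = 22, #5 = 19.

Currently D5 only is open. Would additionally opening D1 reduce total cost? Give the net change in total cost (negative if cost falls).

Yes — net change −22 (cost falls by 22).

Current service cost with {D5}: 701.
Adding D1: each zone re-picks its cheapest; new service cost 551, saving 150.
Extra fixed cost: 128. Net change = 128 − 150 = -22.
(Totals: 1056 → 1034.)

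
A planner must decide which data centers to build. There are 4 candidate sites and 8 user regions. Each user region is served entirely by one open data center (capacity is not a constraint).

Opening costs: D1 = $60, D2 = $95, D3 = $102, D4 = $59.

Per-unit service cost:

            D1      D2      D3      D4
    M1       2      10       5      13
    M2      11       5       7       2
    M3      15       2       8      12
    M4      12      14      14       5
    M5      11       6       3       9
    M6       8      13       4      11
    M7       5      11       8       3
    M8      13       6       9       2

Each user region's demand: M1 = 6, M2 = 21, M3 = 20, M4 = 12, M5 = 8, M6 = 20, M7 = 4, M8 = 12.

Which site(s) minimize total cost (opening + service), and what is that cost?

Open D2, D3 and D4; minimum total cost 568.

For any fixed open set, each user region goes to its cheapest open site; total = fixed + service.
{D2, D3, D4}: M1→D3 5·6=30, M2→D4 2·21=42, M3→D2 2·20=40, M4→D4 5·12=60, M5→D3 3·8=24, M6→D3 4·20=80, M7→D4 3·4=12, M8→D4 2·12=24. Service 312; fixed 256; total 568.
{D3, D4}: service 432 + fixed 161 = 593
{D1, D2, D3, D4}: service 294 + fixed 316 = 610
{D4}: service 748 + fixed 59 = 807
No other subset beats 568.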